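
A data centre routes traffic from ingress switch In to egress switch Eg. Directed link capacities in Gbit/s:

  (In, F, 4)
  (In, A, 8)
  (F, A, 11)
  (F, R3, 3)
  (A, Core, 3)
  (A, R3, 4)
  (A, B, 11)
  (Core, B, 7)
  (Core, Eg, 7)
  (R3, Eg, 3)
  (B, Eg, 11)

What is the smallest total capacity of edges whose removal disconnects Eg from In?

12

Augment In→F→R3→Eg: bottleneck 3, flow now 3.
Augment In→A→Core→Eg: bottleneck 3, flow now 6.
Augment In→A→B→Eg: bottleneck 5, flow now 11.
Augment In→F→A→B→Eg: bottleneck 1, flow now 12.
No augmenting path remains; maximum flow = 12.
By max-flow min-cut, the minimum cut capacity equals the max flow.
In the residual graph, reachable from In: {In}.
Min-cut edges: In→F (4), In→A (8); capacity 4 + 8 = 12.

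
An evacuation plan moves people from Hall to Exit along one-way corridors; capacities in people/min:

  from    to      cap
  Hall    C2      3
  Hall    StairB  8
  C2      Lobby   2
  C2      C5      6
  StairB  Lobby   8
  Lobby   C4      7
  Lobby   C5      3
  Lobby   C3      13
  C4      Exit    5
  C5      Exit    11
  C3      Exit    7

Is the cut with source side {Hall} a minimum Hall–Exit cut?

Given cut capacity: 3 + 8 = 11.
Augment Hall→C2→C5→Exit: bottleneck 3, flow now 3.
Augment Hall→StairB→Lobby→C4→Exit: bottleneck 5, flow now 8.
Augment Hall→StairB→Lobby→C5→Exit: bottleneck 3, flow now 11.
No augmenting path remains; maximum flow = 11.
Cut capacity 11 equals the max flow, so it is a minimum cut.

Yes — it is a minimum cut (capacity 11).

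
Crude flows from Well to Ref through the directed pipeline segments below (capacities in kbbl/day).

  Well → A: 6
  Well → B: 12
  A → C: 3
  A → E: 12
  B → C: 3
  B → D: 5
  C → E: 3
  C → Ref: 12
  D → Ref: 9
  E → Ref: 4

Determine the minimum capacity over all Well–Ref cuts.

Augment Well→A→C→Ref: bottleneck 3, flow now 3.
Augment Well→A→E→Ref: bottleneck 3, flow now 6.
Augment Well→B→C→Ref: bottleneck 3, flow now 9.
Augment Well→B→D→Ref: bottleneck 5, flow now 14.
No augmenting path remains; maximum flow = 14.
By max-flow min-cut, the minimum cut capacity equals the max flow.
In the residual graph, reachable from Well: {Well, B}.
Min-cut edges: Well→A (6), B→C (3), B→D (5); capacity 6 + 3 + 5 = 14.

14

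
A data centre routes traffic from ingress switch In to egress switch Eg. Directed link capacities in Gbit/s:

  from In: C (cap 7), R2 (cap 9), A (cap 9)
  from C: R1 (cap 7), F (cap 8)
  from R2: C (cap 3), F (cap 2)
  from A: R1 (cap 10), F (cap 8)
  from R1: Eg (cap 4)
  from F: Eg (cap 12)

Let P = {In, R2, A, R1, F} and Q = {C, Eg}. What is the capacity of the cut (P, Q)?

Edges leaving {In, R2, A, R1, F}: In→C (7), R2→C (3), R1→Eg (4), F→Eg (12).
Cut capacity = 7 + 3 + 4 + 12 = 26.

26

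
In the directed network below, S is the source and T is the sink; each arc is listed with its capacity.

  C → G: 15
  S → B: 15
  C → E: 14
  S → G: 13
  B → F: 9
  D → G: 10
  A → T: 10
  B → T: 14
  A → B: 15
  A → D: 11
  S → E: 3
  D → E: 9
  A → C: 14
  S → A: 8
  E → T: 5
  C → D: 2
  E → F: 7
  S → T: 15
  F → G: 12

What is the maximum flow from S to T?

40

Augment S→T: bottleneck 15, flow now 15.
Augment S→A→T: bottleneck 8, flow now 23.
Augment S→B→T: bottleneck 14, flow now 37.
Augment S→E→T: bottleneck 3, flow now 40.
No augmenting path remains; maximum flow = 40.
In the residual graph, reachable from S: {S, B, F, G}.
Min-cut edges: S→A (8), S→E (3), S→T (15), B→T (14); capacity 8 + 3 + 15 + 14 = 40.
This cut is saturated, so no flow can exceed 40.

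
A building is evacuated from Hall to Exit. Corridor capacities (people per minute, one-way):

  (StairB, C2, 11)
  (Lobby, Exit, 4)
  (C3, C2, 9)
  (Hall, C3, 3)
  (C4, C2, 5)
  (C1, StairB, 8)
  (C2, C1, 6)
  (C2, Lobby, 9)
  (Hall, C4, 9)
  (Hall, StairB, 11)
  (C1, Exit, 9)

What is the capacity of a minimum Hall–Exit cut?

Augment Hall→C3→C2→Lobby→Exit: bottleneck 3, flow now 3.
Augment Hall→C4→C2→Lobby→Exit: bottleneck 1, flow now 4.
Augment Hall→C4→C2→C1→Exit: bottleneck 4, flow now 8.
Augment Hall→StairB→C2→C1→Exit: bottleneck 2, flow now 10.
No augmenting path remains; maximum flow = 10.
By max-flow min-cut, the minimum cut capacity equals the max flow.
In the residual graph, reachable from Hall: {Hall, C3, C4, StairB, C2, Lobby}.
Min-cut edges: C2→C1 (6), Lobby→Exit (4); capacity 6 + 4 = 10.

10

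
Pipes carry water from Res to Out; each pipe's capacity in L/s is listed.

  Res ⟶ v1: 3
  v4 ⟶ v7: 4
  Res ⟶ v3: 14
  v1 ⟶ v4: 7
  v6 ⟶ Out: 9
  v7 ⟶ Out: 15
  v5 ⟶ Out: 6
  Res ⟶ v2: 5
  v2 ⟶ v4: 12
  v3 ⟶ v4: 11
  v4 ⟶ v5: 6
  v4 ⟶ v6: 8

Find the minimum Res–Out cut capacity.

Augment Res→v1→v4→v5→Out: bottleneck 3, flow now 3.
Augment Res→v2→v4→v5→Out: bottleneck 3, flow now 6.
Augment Res→v2→v4→v6→Out: bottleneck 2, flow now 8.
Augment Res→v3→v4→v6→Out: bottleneck 6, flow now 14.
Augment Res→v3→v4→v7→Out: bottleneck 4, flow now 18.
No augmenting path remains; maximum flow = 18.
By max-flow min-cut, the minimum cut capacity equals the max flow.
In the residual graph, reachable from Res: {Res, v1, v2, v3, v4}.
Min-cut edges: v4→v5 (6), v4→v6 (8), v4→v7 (4); capacity 6 + 8 + 4 = 18.

18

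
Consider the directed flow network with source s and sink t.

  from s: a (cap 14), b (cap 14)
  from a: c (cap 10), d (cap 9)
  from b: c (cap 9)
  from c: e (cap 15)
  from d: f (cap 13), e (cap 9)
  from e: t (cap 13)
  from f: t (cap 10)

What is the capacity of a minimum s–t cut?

Augment s→a→c→e→t: bottleneck 10, flow now 10.
Augment s→a→d→e→t: bottleneck 3, flow now 13.
Augment s→a→d→f→t: bottleneck 1, flow now 14.
Augment s→b→c→a→d→f→t: bottleneck 5, flow now 19. (uses reverse residual edge)
Augment s→b→c→e→d→f→t: bottleneck 3, flow now 22. (uses reverse residual edge)
No augmenting path remains; maximum flow = 22.
By max-flow min-cut, the minimum cut capacity equals the max flow.
In the residual graph, reachable from s: {s, a, b, c, e}.
Min-cut edges: a→d (9), e→t (13); capacity 9 + 13 = 22.

22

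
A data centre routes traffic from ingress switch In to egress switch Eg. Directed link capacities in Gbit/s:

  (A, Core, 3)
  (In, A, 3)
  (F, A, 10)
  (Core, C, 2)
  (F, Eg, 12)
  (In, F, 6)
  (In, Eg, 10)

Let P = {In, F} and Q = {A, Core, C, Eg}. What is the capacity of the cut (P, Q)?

Edges leaving {In, F}: In→A (3), In→Eg (10), F→A (10), F→Eg (12).
Cut capacity = 3 + 10 + 10 + 12 = 35.

35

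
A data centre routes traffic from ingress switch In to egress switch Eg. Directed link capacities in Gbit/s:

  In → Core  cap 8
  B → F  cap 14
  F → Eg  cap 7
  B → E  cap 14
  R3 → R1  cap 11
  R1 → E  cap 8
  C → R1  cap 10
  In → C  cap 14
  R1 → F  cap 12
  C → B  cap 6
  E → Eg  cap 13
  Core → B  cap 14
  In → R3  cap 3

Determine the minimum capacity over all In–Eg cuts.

Augment In→C→B→E→Eg: bottleneck 6, flow now 6.
Augment In→C→R1→E→Eg: bottleneck 7, flow now 13.
Augment In→C→R1→F→Eg: bottleneck 1, flow now 14.
Augment In→R3→R1→F→Eg: bottleneck 3, flow now 17.
Augment In→Core→B→F→Eg: bottleneck 3, flow now 20.
No augmenting path remains; maximum flow = 20.
By max-flow min-cut, the minimum cut capacity equals the max flow.
In the residual graph, reachable from In: {In, C, R3, Core, B, R1, E, F}.
Min-cut edges: E→Eg (13), F→Eg (7); capacity 13 + 7 = 20.

20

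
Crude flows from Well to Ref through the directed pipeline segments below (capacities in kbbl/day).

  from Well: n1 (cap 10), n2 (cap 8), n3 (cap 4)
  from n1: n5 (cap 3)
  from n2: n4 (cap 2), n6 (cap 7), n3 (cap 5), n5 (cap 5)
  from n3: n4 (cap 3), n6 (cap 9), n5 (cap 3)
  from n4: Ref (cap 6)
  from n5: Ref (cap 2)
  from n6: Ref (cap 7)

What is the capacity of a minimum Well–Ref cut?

Augment Well→n1→n5→Ref: bottleneck 2, flow now 2.
Augment Well→n2→n4→Ref: bottleneck 2, flow now 4.
Augment Well→n2→n6→Ref: bottleneck 6, flow now 10.
Augment Well→n3→n4→Ref: bottleneck 3, flow now 13.
Augment Well→n3→n6→Ref: bottleneck 1, flow now 14.
No augmenting path remains; maximum flow = 14.
By max-flow min-cut, the minimum cut capacity equals the max flow.
In the residual graph, reachable from Well: {Well, n1, n5}.
Min-cut edges: Well→n2 (8), Well→n3 (4), n5→Ref (2); capacity 8 + 4 + 2 = 14.

14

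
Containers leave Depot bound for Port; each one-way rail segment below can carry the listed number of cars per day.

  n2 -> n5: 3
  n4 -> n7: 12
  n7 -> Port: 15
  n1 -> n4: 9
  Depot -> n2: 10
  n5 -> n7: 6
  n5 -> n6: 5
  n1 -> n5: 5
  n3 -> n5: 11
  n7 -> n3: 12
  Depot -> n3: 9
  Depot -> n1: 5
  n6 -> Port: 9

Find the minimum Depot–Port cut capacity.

Augment Depot→n1→n4→n7→Port: bottleneck 5, flow now 5.
Augment Depot→n2→n5→n6→Port: bottleneck 3, flow now 8.
Augment Depot→n3→n5→n6→Port: bottleneck 2, flow now 10.
Augment Depot→n3→n5→n7→Port: bottleneck 6, flow now 16.
No augmenting path remains; maximum flow = 16.
By max-flow min-cut, the minimum cut capacity equals the max flow.
In the residual graph, reachable from Depot: {Depot, n2, n3, n5}.
Min-cut edges: Depot→n1 (5), n5→n6 (5), n5→n7 (6); capacity 5 + 5 + 6 = 16.

16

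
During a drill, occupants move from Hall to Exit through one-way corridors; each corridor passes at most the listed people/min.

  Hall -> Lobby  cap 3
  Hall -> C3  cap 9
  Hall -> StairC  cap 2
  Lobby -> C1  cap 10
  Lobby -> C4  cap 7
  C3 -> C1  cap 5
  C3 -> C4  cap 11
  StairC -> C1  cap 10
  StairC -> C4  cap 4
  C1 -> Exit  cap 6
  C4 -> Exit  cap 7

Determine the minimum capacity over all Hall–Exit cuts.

Augment Hall→Lobby→C1→Exit: bottleneck 3, flow now 3.
Augment Hall→C3→C1→Exit: bottleneck 3, flow now 6.
Augment Hall→C3→C4→Exit: bottleneck 6, flow now 12.
Augment Hall→StairC→C4→Exit: bottleneck 1, flow now 13.
No augmenting path remains; maximum flow = 13.
By max-flow min-cut, the minimum cut capacity equals the max flow.
In the residual graph, reachable from Hall: {Hall, Lobby, C3, StairC, C1, C4}.
Min-cut edges: C1→Exit (6), C4→Exit (7); capacity 6 + 7 = 13.

13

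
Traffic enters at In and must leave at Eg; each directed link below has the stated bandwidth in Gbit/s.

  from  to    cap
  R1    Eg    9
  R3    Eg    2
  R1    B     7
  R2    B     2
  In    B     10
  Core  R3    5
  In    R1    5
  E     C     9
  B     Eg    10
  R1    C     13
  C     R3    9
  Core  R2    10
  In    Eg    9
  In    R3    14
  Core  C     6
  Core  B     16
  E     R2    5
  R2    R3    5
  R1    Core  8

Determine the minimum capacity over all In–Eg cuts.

26

Augment In→Eg: bottleneck 9, flow now 9.
Augment In→R1→Eg: bottleneck 5, flow now 14.
Augment In→B→Eg: bottleneck 10, flow now 24.
Augment In→R3→Eg: bottleneck 2, flow now 26.
No augmenting path remains; maximum flow = 26.
By max-flow min-cut, the minimum cut capacity equals the max flow.
In the residual graph, reachable from In: {In, R3}.
Min-cut edges: In→R1 (5), In→B (10), In→Eg (9), R3→Eg (2); capacity 5 + 10 + 9 + 2 = 26.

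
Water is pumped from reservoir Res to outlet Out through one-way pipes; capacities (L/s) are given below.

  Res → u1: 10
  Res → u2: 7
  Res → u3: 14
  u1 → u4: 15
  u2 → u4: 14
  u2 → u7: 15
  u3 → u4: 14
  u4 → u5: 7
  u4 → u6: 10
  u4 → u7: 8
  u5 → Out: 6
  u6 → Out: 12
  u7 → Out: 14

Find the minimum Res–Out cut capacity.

Augment Res→u2→u7→Out: bottleneck 7, flow now 7.
Augment Res→u1→u4→u5→Out: bottleneck 6, flow now 13.
Augment Res→u1→u4→u6→Out: bottleneck 4, flow now 17.
Augment Res→u3→u4→u6→Out: bottleneck 6, flow now 23.
Augment Res→u3→u4→u7→Out: bottleneck 7, flow now 30.
No augmenting path remains; maximum flow = 30.
By max-flow min-cut, the minimum cut capacity equals the max flow.
In the residual graph, reachable from Res: {Res, u1, u2, u3, u4, u5, u7}.
Min-cut edges: u4→u6 (10), u5→Out (6), u7→Out (14); capacity 10 + 6 + 14 = 30.

30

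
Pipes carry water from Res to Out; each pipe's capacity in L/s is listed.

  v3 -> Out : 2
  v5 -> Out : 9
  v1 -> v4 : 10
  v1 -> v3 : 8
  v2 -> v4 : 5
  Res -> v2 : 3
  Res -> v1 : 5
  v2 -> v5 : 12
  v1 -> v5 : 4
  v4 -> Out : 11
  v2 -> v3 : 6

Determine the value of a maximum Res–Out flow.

8

Augment Res→v1→v3→Out: bottleneck 2, flow now 2.
Augment Res→v1→v4→Out: bottleneck 3, flow now 5.
Augment Res→v2→v4→Out: bottleneck 3, flow now 8.
No augmenting path remains; maximum flow = 8.
In the residual graph, reachable from Res: {Res}.
Min-cut edges: Res→v1 (5), Res→v2 (3); capacity 5 + 3 = 8.
This cut is saturated, so no flow can exceed 8.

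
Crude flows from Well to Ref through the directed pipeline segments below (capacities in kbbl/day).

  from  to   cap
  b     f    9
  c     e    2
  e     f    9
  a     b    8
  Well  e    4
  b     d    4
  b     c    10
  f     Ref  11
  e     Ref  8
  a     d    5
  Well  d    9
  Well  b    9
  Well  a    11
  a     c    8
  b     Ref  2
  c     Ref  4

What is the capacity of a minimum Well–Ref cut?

21

Augment Well→b→Ref: bottleneck 2, flow now 2.
Augment Well→e→Ref: bottleneck 4, flow now 6.
Augment Well→a→c→Ref: bottleneck 4, flow now 10.
Augment Well→b→f→Ref: bottleneck 7, flow now 17.
Augment Well→a→b→f→Ref: bottleneck 2, flow now 19.
Augment Well→a→c→e→Ref: bottleneck 2, flow now 21.
No augmenting path remains; maximum flow = 21.
By max-flow min-cut, the minimum cut capacity equals the max flow.
In the residual graph, reachable from Well: {Well, a, b, c, d}.
Min-cut edges: Well→e (4), b→f (9), b→Ref (2), c→e (2), c→Ref (4); capacity 4 + 9 + 2 + 2 + 4 = 21.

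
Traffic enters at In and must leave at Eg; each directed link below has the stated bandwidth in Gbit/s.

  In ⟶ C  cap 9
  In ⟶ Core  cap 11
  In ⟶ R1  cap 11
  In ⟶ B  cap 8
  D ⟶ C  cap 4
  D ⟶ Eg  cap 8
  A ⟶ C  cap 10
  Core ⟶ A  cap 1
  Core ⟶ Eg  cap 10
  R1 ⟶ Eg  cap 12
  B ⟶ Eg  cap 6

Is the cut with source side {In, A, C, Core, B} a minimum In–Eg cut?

Yes — it is a minimum cut (capacity 27).

Given cut capacity: 11 + 10 + 6 = 27.
Augment In→Core→Eg: bottleneck 10, flow now 10.
Augment In→R1→Eg: bottleneck 11, flow now 21.
Augment In→B→Eg: bottleneck 6, flow now 27.
No augmenting path remains; maximum flow = 27.
Cut capacity 27 equals the max flow, so it is a minimum cut.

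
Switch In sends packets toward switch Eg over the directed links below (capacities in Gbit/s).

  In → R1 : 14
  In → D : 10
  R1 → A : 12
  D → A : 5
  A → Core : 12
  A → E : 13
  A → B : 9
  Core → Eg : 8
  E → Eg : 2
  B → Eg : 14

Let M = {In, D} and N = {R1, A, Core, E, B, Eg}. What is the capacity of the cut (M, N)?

Edges leaving {In, D}: In→R1 (14), D→A (5).
Cut capacity = 14 + 5 = 19.

19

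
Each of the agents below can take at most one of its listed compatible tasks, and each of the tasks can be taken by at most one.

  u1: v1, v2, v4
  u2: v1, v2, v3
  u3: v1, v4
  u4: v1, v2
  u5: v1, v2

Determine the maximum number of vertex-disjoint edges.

4

Unit-capacity flow: source→left, listed edges, right→sink; max matching = max flow.
Augmenting path u1→v1 (+1); matched 1.
Augmenting path u2→v2 (+1); matched 2.
Augmenting path u3→v4 (+1); matched 3.
Augmenting path u4→v2→u2→v3 (+1); matched 4.
No augmenting path remains; maximum matching = 4.
König certificate: {u2, v1, v2, v4} is a vertex cover of size 4 (every listed pair touches it), so no matching can be larger.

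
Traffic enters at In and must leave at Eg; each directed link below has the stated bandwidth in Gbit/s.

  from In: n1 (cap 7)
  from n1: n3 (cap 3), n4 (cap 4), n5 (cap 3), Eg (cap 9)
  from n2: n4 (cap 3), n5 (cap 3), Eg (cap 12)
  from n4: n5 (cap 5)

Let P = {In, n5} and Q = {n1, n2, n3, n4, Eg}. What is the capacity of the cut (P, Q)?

Edges leaving {In, n5}: In→n1 (7).
Cut capacity = 7 = 7.

7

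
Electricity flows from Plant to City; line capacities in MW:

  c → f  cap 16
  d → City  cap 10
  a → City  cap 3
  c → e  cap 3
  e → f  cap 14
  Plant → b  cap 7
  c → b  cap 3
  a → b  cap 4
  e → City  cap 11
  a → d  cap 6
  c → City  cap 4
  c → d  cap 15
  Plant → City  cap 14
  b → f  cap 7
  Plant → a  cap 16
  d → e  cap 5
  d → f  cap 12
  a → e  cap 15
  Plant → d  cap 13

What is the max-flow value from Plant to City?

Augment Plant→City: bottleneck 14, flow now 14.
Augment Plant→a→City: bottleneck 3, flow now 17.
Augment Plant→d→City: bottleneck 10, flow now 27.
Augment Plant→a→e→City: bottleneck 11, flow now 38.
No augmenting path remains; maximum flow = 38.
In the residual graph, reachable from Plant: {Plant, a, b, d, e, f}.
Min-cut edges: Plant→City (14), a→City (3), d→City (10), e→City (11); capacity 14 + 3 + 10 + 11 = 38.
This cut is saturated, so no flow can exceed 38.

38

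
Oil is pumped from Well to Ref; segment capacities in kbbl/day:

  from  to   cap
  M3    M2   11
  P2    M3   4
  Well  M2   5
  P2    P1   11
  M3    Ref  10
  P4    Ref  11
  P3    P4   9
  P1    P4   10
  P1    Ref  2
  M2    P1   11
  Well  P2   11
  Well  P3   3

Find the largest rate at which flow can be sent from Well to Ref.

Augment Well→P2→M3→Ref: bottleneck 4, flow now 4.
Augment Well→P2→P1→Ref: bottleneck 2, flow now 6.
Augment Well→P3→P4→Ref: bottleneck 3, flow now 9.
Augment Well→P2→P1→P4→Ref: bottleneck 5, flow now 14.
Augment Well→M2→P1→P4→Ref: bottleneck 3, flow now 17.
No augmenting path remains; maximum flow = 17.
In the residual graph, reachable from Well: {Well, P2, M2, P3, P4, P1}.
Min-cut edges: P2→M3 (4), P4→Ref (11), P1→Ref (2); capacity 4 + 11 + 2 = 17.
This cut is saturated, so no flow can exceed 17.

17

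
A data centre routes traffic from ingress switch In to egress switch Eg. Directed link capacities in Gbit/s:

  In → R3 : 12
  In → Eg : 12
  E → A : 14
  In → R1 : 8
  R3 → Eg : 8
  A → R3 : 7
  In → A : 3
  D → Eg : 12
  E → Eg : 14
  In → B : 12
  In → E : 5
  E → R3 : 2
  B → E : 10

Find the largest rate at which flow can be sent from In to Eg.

34

Augment In→Eg: bottleneck 12, flow now 12.
Augment In→E→Eg: bottleneck 5, flow now 17.
Augment In→R3→Eg: bottleneck 8, flow now 25.
Augment In→B→E→Eg: bottleneck 9, flow now 34.
No augmenting path remains; maximum flow = 34.
In the residual graph, reachable from In: {In, B, R1, E, A, R3}.
Min-cut edges: In→Eg (12), E→Eg (14), R3→Eg (8); capacity 12 + 14 + 8 = 34.
This cut is saturated, so no flow can exceed 34.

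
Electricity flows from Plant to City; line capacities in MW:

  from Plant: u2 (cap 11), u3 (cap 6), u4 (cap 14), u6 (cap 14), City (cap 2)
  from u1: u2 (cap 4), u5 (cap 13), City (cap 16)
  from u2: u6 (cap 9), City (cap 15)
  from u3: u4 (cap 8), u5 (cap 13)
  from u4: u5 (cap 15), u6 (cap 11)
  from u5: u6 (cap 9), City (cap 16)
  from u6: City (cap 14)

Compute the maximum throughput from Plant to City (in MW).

43

Augment Plant→City: bottleneck 2, flow now 2.
Augment Plant→u2→City: bottleneck 11, flow now 13.
Augment Plant→u6→City: bottleneck 14, flow now 27.
Augment Plant→u3→u5→City: bottleneck 6, flow now 33.
Augment Plant→u4→u5→City: bottleneck 10, flow now 43.
No augmenting path remains; maximum flow = 43.
In the residual graph, reachable from Plant: {Plant, u3, u4, u5, u6}.
Min-cut edges: Plant→u2 (11), Plant→City (2), u5→City (16), u6→City (14); capacity 11 + 2 + 16 + 14 = 43.
This cut is saturated, so no flow can exceed 43.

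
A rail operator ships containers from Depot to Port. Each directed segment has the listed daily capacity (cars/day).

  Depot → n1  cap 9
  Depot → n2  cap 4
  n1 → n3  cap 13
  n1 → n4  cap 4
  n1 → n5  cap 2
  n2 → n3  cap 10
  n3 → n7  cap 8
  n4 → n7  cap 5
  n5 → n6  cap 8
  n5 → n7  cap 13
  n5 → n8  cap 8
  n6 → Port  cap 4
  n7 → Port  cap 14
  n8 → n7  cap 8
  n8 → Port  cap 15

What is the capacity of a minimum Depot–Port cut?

13

Augment Depot→n1→n3→n7→Port: bottleneck 8, flow now 8.
Augment Depot→n1→n4→n7→Port: bottleneck 1, flow now 9.
Augment Depot→n2→n3→n1→n4→n7→Port: bottleneck 3, flow now 12. (uses reverse residual edge)
Augment Depot→n2→n3→n1→n5→n6→Port: bottleneck 1, flow now 13. (uses reverse residual edge)
No augmenting path remains; maximum flow = 13.
By max-flow min-cut, the minimum cut capacity equals the max flow.
In the residual graph, reachable from Depot: {Depot}.
Min-cut edges: Depot→n1 (9), Depot→n2 (4); capacity 9 + 4 = 13.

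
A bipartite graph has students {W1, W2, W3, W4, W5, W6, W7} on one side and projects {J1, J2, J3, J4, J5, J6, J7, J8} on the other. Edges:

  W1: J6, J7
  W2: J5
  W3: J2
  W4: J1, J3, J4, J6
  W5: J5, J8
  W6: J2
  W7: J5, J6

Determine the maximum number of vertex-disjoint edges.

Unit-capacity flow: source→left, listed edges, right→sink; max matching = max flow.
Augmenting path W1→J6 (+1); matched 1.
Augmenting path W2→J5 (+1); matched 2.
Augmenting path W3→J2 (+1); matched 3.
Augmenting path W4→J1 (+1); matched 4.
Augmenting path W5→J8 (+1); matched 5.
Augmenting path W7→J6→W1→J7 (+1); matched 6.
No augmenting path remains; maximum matching = 6.
König certificate: {W1, W2, W4, W5, W7, J2} is a vertex cover of size 6 (every listed pair touches it), so no matching can be larger.

6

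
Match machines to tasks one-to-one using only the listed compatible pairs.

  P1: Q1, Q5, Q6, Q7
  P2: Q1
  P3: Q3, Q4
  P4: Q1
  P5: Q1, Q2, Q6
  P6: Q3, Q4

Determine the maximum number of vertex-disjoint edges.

Unit-capacity flow: source→left, listed edges, right→sink; max matching = max flow.
Augmenting path P1→Q1 (+1); matched 1.
Augmenting path P3→Q3 (+1); matched 2.
Augmenting path P5→Q2 (+1); matched 3.
Augmenting path P6→Q4 (+1); matched 4.
Augmenting path P2→Q1→P1→Q5 (+1); matched 5.
No augmenting path remains; maximum matching = 5.
König certificate: {P1, P3, P5, P6, Q1} is a vertex cover of size 5 (every listed pair touches it), so no matching can be larger.

5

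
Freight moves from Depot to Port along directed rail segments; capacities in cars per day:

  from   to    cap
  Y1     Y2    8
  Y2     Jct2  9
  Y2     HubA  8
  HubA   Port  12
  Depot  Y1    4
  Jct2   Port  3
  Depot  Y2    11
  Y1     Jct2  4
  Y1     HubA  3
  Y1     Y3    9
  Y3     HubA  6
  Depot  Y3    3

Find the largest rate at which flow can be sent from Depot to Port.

Augment Depot→Y3→HubA→Port: bottleneck 3, flow now 3.
Augment Depot→Y1→HubA→Port: bottleneck 3, flow now 6.
Augment Depot→Y1→Jct2→Port: bottleneck 1, flow now 7.
Augment Depot→Y2→HubA→Port: bottleneck 6, flow now 13.
Augment Depot→Y2→Jct2→Port: bottleneck 2, flow now 15.
No augmenting path remains; maximum flow = 15.
In the residual graph, reachable from Depot: {Depot, Y3, Y1, Y2, HubA, Jct2}.
Min-cut edges: HubA→Port (12), Jct2→Port (3); capacity 12 + 3 = 15.
This cut is saturated, so no flow can exceed 15.

15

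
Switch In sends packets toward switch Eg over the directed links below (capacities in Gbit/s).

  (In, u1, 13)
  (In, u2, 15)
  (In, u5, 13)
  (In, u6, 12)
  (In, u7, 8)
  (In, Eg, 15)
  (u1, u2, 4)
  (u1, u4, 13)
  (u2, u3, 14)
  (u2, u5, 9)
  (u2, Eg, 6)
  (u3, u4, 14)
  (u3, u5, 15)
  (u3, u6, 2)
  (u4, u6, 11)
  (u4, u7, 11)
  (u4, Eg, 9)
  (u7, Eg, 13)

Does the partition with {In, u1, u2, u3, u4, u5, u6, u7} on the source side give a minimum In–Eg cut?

Yes — it is a minimum cut (capacity 43).

Given cut capacity: 15 + 6 + 9 + 13 = 43.
Augment In→Eg: bottleneck 15, flow now 15.
Augment In→u2→Eg: bottleneck 6, flow now 21.
Augment In→u7→Eg: bottleneck 8, flow now 29.
Augment In→u1→u4→Eg: bottleneck 9, flow now 38.
Augment In→u1→u4→u7→Eg: bottleneck 4, flow now 42.
Augment In→u2→u3→u4→u7→Eg: bottleneck 1, flow now 43.
No augmenting path remains; maximum flow = 43.
Cut capacity 43 equals the max flow, so it is a minimum cut.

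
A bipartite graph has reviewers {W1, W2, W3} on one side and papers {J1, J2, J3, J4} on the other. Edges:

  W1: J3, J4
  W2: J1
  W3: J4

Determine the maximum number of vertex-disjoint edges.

3

Unit-capacity flow: source→left, listed edges, right→sink; max matching = max flow.
Augmenting path W1→J3 (+1); matched 1.
Augmenting path W2→J1 (+1); matched 2.
Augmenting path W3→J4 (+1); matched 3.
No augmenting path remains; maximum matching = 3.
König certificate: {W1, W2, W3} is a vertex cover of size 3 (every listed pair touches it), so no matching can be larger.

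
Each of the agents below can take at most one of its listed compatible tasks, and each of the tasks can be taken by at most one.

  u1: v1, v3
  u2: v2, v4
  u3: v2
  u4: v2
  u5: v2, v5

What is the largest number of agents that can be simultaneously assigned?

4

Unit-capacity flow: source→left, listed edges, right→sink; max matching = max flow.
Augmenting path u1→v1 (+1); matched 1.
Augmenting path u2→v2 (+1); matched 2.
Augmenting path u5→v5 (+1); matched 3.
Augmenting path u3→v2→u2→v4 (+1); matched 4.
No augmenting path remains; maximum matching = 4.
König certificate: {u1, u2, u5, v2} is a vertex cover of size 4 (every listed pair touches it), so no matching can be larger.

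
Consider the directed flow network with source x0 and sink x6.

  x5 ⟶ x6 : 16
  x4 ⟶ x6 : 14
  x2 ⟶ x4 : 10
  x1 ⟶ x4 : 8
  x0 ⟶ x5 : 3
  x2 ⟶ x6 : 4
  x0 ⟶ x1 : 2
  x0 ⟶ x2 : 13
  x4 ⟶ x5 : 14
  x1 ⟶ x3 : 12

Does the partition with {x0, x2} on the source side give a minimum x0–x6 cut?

No — its capacity is 19, but the minimum cut has capacity 18.

Given cut capacity: 2 + 3 + 10 + 4 = 19.
Augment x0→x2→x6: bottleneck 4, flow now 4.
Augment x0→x5→x6: bottleneck 3, flow now 7.
Augment x0→x1→x4→x6: bottleneck 2, flow now 9.
Augment x0→x2→x4→x6: bottleneck 9, flow now 18.
No augmenting path remains; maximum flow = 18.
In the residual graph, reachable from x0: {x0}.
Min-cut edges: x0→x1 (2), x0→x2 (13), x0→x5 (3); capacity 2 + 13 + 3 = 18.
Cut capacity 19 exceeds the max flow 18, so it is not minimum.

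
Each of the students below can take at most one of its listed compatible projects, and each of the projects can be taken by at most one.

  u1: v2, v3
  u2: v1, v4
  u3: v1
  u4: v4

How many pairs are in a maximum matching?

3

Unit-capacity flow: source→left, listed edges, right→sink; max matching = max flow.
Augmenting path u1→v2 (+1); matched 1.
Augmenting path u2→v1 (+1); matched 2.
Augmenting path u4→v4 (+1); matched 3.
No augmenting path remains; maximum matching = 3.
König certificate: {u1, v1, v4} is a vertex cover of size 3 (every listed pair touches it), so no matching can be larger.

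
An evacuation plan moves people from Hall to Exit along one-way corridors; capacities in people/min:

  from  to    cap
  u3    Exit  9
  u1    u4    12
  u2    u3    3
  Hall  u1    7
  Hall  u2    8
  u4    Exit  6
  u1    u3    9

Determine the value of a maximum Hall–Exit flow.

Augment Hall→u1→u3→Exit: bottleneck 7, flow now 7.
Augment Hall→u2→u3→Exit: bottleneck 2, flow now 9.
Augment Hall→u2→u3→u1→u4→Exit: bottleneck 1, flow now 10. (uses reverse residual edge)
No augmenting path remains; maximum flow = 10.
In the residual graph, reachable from Hall: {Hall, u2}.
Min-cut edges: Hall→u1 (7), u2→u3 (3); capacity 7 + 3 = 10.
This cut is saturated, so no flow can exceed 10.

10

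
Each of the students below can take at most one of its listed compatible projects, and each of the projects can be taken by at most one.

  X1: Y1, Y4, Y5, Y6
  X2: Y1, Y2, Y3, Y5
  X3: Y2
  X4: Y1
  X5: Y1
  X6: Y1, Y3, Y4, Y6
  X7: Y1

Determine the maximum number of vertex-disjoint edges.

Unit-capacity flow: source→left, listed edges, right→sink; max matching = max flow.
Augmenting path X1→Y1 (+1); matched 1.
Augmenting path X2→Y2 (+1); matched 2.
Augmenting path X6→Y3 (+1); matched 3.
Augmenting path X3→Y2→X2→Y5 (+1); matched 4.
Augmenting path X4→Y1→X1→Y4 (+1); matched 5.
No augmenting path remains; maximum matching = 5.
König certificate: {X1, X2, X3, X6, Y1} is a vertex cover of size 5 (every listed pair touches it), so no matching can be larger.

5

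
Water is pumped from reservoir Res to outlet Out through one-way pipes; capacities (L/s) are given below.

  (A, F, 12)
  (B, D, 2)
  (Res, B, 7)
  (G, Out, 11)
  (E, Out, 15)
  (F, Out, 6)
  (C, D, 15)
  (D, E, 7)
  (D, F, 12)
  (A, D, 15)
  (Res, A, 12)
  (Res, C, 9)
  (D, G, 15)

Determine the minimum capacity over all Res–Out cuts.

23

Augment Res→A→F→Out: bottleneck 6, flow now 6.
Augment Res→A→D→E→Out: bottleneck 6, flow now 12.
Augment Res→B→D→E→Out: bottleneck 1, flow now 13.
Augment Res→B→D→G→Out: bottleneck 1, flow now 14.
Augment Res→C→D→G→Out: bottleneck 9, flow now 23.
No augmenting path remains; maximum flow = 23.
By max-flow min-cut, the minimum cut capacity equals the max flow.
In the residual graph, reachable from Res: {Res, B}.
Min-cut edges: Res→A (12), Res→C (9), B→D (2); capacity 12 + 9 + 2 = 23.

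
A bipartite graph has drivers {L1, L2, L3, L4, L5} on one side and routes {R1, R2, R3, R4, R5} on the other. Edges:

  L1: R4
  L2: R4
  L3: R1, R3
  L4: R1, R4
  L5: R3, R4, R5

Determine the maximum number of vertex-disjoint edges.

4

Unit-capacity flow: source→left, listed edges, right→sink; max matching = max flow.
Augmenting path L1→R4 (+1); matched 1.
Augmenting path L3→R1 (+1); matched 2.
Augmenting path L5→R3 (+1); matched 3.
Augmenting path L4→R1→L3→R3→L5→R5 (+1); matched 4.
No augmenting path remains; maximum matching = 4.
König certificate: {L3, L4, L5, R4} is a vertex cover of size 4 (every listed pair touches it), so no matching can be larger.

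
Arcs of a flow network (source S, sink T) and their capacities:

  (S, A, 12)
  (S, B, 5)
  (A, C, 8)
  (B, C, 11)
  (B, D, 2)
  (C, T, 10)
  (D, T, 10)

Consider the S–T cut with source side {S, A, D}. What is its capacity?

23

Edges leaving {S, A, D}: S→B (5), A→C (8), D→T (10).
Cut capacity = 5 + 8 + 10 = 23.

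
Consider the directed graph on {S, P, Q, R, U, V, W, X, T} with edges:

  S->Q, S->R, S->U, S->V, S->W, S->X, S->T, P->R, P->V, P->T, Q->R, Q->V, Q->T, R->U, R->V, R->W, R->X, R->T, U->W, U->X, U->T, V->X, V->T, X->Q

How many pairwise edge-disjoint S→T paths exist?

5

Assign every edge capacity 1; by Menger, the answer equals the max flow.
Path S→T (+1); total 1.
Path S→Q→T (+1); total 2.
Path S→R→T (+1); total 3.
Path S→U→T (+1); total 4.
Path S→V→T (+1); total 5.
No residual S→T path; max flow = 5.
Certifying cut of size 5: {Q→T, R→T, S→T, U→T, V→T}.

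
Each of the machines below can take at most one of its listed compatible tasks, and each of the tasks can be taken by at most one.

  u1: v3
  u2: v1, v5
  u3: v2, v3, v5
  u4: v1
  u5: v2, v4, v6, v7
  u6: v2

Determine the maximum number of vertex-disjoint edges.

5

Unit-capacity flow: source→left, listed edges, right→sink; max matching = max flow.
Augmenting path u1→v3 (+1); matched 1.
Augmenting path u2→v1 (+1); matched 2.
Augmenting path u3→v2 (+1); matched 3.
Augmenting path u5→v4 (+1); matched 4.
Augmenting path u4→v1→u2→v5 (+1); matched 5.
No augmenting path remains; maximum matching = 5.
König certificate: {u5, v1, v2, v3, v5} is a vertex cover of size 5 (every listed pair touches it), so no matching can be larger.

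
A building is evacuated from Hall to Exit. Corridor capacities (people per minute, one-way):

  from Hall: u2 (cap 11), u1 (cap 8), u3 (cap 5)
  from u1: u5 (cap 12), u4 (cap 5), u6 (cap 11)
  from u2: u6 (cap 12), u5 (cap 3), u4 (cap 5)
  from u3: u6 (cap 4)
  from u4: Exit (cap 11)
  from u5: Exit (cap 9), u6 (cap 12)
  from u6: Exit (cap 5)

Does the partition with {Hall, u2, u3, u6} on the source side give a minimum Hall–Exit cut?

Yes — it is a minimum cut (capacity 21).

Given cut capacity: 8 + 5 + 3 + 5 = 21.
Augment Hall→u1→u4→Exit: bottleneck 5, flow now 5.
Augment Hall→u1→u5→Exit: bottleneck 3, flow now 8.
Augment Hall→u2→u4→Exit: bottleneck 5, flow now 13.
Augment Hall→u2→u5→Exit: bottleneck 3, flow now 16.
Augment Hall→u2→u6→Exit: bottleneck 3, flow now 19.
Augment Hall→u3→u6→Exit: bottleneck 2, flow now 21.
No augmenting path remains; maximum flow = 21.
Cut capacity 21 equals the max flow, so it is a minimum cut.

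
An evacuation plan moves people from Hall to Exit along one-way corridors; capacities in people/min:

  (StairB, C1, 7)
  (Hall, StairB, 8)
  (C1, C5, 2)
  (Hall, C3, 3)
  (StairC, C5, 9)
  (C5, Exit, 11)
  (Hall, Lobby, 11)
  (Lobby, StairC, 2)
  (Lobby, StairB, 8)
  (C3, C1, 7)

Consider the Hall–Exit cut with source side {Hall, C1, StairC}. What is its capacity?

Edges leaving {Hall, C1, StairC}: Hall→StairB (8), Hall→Lobby (11), Hall→C3 (3), C1→C5 (2), StairC→C5 (9).
Cut capacity = 8 + 11 + 3 + 2 + 9 = 33.

33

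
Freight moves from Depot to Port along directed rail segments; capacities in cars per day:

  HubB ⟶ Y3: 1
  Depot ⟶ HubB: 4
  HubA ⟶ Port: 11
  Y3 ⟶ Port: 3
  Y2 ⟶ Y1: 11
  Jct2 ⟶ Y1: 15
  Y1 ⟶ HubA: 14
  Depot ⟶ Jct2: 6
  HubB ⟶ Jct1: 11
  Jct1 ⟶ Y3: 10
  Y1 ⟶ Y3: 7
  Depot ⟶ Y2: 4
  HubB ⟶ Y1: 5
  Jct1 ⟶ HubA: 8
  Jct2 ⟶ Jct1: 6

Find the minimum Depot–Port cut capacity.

14

Augment Depot→HubB→Y3→Port: bottleneck 1, flow now 1.
Augment Depot→Y2→Y1→HubA→Port: bottleneck 4, flow now 5.
Augment Depot→HubB→Y1→HubA→Port: bottleneck 3, flow now 8.
Augment Depot→Jct2→Y1→HubA→Port: bottleneck 4, flow now 12.
Augment Depot→Jct2→Y1→Y3→Port: bottleneck 2, flow now 14.
No augmenting path remains; maximum flow = 14.
By max-flow min-cut, the minimum cut capacity equals the max flow.
In the residual graph, reachable from Depot: {Depot}.
Min-cut edges: Depot→Y2 (4), Depot→HubB (4), Depot→Jct2 (6); capacity 4 + 4 + 6 = 14.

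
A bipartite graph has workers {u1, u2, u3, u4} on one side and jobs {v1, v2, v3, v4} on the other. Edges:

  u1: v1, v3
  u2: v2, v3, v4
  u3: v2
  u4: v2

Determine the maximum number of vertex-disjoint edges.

Unit-capacity flow: source→left, listed edges, right→sink; max matching = max flow.
Augmenting path u1→v1 (+1); matched 1.
Augmenting path u2→v2 (+1); matched 2.
Augmenting path u3→v2→u2→v3 (+1); matched 3.
No augmenting path remains; maximum matching = 3.
König certificate: {u1, u2, v2} is a vertex cover of size 3 (every listed pair touches it), so no matching can be larger.

3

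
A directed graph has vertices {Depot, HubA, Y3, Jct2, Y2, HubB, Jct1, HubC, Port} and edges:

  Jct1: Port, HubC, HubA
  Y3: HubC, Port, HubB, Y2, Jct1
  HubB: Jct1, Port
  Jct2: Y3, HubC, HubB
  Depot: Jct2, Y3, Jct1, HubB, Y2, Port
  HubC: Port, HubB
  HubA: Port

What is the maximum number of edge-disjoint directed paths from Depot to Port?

5

Assign every edge capacity 1; by Menger, the answer equals the max flow.
Path Depot→Port (+1); total 1.
Path Depot→Y3→Port (+1); total 2.
Path Depot→HubB→Port (+1); total 3.
Path Depot→Jct1→Port (+1); total 4.
Path Depot→Jct2→HubC→Port (+1); total 5.
No residual Depot→Port path; max flow = 5.
Certifying cut of size 5: {Depot→HubB, Depot→Jct1, Depot→Jct2, Depot→Port, Depot→Y3}.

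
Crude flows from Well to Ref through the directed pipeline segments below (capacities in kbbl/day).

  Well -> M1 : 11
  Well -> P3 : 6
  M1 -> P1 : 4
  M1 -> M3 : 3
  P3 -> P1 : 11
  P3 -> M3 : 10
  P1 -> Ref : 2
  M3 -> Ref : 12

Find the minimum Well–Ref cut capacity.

11

Augment Well→M1→P1→Ref: bottleneck 2, flow now 2.
Augment Well→M1→M3→Ref: bottleneck 3, flow now 5.
Augment Well→P3→M3→Ref: bottleneck 6, flow now 11.
No augmenting path remains; maximum flow = 11.
By max-flow min-cut, the minimum cut capacity equals the max flow.
In the residual graph, reachable from Well: {Well, M1, P1}.
Min-cut edges: Well→P3 (6), M1→M3 (3), P1→Ref (2); capacity 6 + 3 + 2 = 11.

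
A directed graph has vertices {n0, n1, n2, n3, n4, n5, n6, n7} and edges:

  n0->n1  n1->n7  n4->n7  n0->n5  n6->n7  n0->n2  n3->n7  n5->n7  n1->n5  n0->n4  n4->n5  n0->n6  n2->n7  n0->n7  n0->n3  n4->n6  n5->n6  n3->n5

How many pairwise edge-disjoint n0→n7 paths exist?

Assign every edge capacity 1; by Menger, the answer equals the max flow.
Path n0→n7 (+1); total 1.
Path n0→n1→n7 (+1); total 2.
Path n0→n2→n7 (+1); total 3.
Path n0→n3→n7 (+1); total 4.
Path n0→n4→n7 (+1); total 5.
Path n0→n5→n7 (+1); total 6.
Path n0→n6→n7 (+1); total 7.
No residual n0→n7 path; max flow = 7.
Certifying cut of size 7: {n0→n1, n0→n2, n0→n3, n0→n4, n0→n5, n0→n6, n0→n7}.

7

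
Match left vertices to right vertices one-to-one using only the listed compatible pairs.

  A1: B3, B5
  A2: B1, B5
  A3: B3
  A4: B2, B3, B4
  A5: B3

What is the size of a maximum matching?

4

Unit-capacity flow: source→left, listed edges, right→sink; max matching = max flow.
Augmenting path A1→B3 (+1); matched 1.
Augmenting path A2→B1 (+1); matched 2.
Augmenting path A4→B2 (+1); matched 3.
Augmenting path A3→B3→A1→B5 (+1); matched 4.
No augmenting path remains; maximum matching = 4.
König certificate: {A1, A2, A4, B3} is a vertex cover of size 4 (every listed pair touches it), so no matching can be larger.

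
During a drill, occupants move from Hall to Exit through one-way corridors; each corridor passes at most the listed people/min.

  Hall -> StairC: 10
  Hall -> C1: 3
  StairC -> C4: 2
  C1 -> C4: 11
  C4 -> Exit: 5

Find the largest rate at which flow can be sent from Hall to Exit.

5

Augment Hall→StairC→C4→Exit: bottleneck 2, flow now 2.
Augment Hall→C1→C4→Exit: bottleneck 3, flow now 5.
No augmenting path remains; maximum flow = 5.
In the residual graph, reachable from Hall: {Hall, StairC}.
Min-cut edges: Hall→C1 (3), StairC→C4 (2); capacity 3 + 2 = 5.
This cut is saturated, so no flow can exceed 5.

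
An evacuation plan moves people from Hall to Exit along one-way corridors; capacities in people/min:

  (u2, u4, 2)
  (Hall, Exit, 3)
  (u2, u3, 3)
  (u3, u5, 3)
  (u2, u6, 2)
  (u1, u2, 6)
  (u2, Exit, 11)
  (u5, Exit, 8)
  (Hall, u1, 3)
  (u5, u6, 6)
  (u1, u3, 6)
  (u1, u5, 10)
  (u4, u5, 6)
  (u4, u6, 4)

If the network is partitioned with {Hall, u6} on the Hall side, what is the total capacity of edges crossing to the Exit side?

Edges leaving {Hall, u6}: Hall→u1 (3), Hall→Exit (3).
Cut capacity = 3 + 3 = 6.

6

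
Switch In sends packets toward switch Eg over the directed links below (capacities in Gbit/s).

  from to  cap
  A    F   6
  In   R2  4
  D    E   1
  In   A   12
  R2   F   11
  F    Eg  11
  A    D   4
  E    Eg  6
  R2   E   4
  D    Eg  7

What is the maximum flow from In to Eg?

14

Augment In→R2→E→Eg: bottleneck 4, flow now 4.
Augment In→A→D→Eg: bottleneck 4, flow now 8.
Augment In→A→F→Eg: bottleneck 6, flow now 14.
No augmenting path remains; maximum flow = 14.
In the residual graph, reachable from In: {In, A}.
Min-cut edges: In→R2 (4), A→D (4), A→F (6); capacity 4 + 4 + 6 = 14.
This cut is saturated, so no flow can exceed 14.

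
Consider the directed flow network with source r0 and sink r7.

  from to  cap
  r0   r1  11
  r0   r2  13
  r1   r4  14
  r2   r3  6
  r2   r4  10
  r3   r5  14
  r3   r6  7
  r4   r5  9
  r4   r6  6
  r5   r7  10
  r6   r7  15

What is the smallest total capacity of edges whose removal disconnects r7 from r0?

Augment r0→r1→r4→r5→r7: bottleneck 9, flow now 9.
Augment r0→r1→r4→r6→r7: bottleneck 2, flow now 11.
Augment r0→r2→r3→r5→r7: bottleneck 1, flow now 12.
Augment r0→r2→r3→r6→r7: bottleneck 5, flow now 17.
Augment r0→r2→r4→r6→r7: bottleneck 4, flow now 21.
No augmenting path remains; maximum flow = 21.
By max-flow min-cut, the minimum cut capacity equals the max flow.
In the residual graph, reachable from r0: {r0, r1, r2, r4}.
Min-cut edges: r2→r3 (6), r4→r5 (9), r4→r6 (6); capacity 6 + 9 + 6 = 21.

21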